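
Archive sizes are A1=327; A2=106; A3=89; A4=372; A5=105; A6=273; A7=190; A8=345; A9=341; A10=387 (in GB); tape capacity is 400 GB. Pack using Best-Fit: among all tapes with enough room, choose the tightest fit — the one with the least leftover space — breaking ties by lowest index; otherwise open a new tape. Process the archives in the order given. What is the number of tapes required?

A1 (327 GB) → tape 1 (remaining 73 GB)
A2 (106 GB) → tape 2 (remaining 294 GB)
A3 (89 GB) → tape 2 (remaining 205 GB)
A4 (372 GB) → tape 3 (remaining 28 GB)
A5 (105 GB) → tape 2 (remaining 100 GB)
A6 (273 GB) → tape 4 (remaining 127 GB)
A7 (190 GB) → tape 5 (remaining 210 GB)
A8 (345 GB) → tape 6 (remaining 55 GB)
A9 (341 GB) → tape 7 (remaining 59 GB)
A10 (387 GB) → tape 8 (remaining 13 GB)

8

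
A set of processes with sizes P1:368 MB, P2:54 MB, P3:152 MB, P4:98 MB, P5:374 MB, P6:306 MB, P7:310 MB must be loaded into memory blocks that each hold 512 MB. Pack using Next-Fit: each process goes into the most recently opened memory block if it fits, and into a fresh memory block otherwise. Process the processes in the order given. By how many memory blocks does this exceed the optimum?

Next-Fit: [368,54] [152,98] [374] [306] [310] → 5 memory blocks.
Total size 1662 MB; any packing needs at least ⌈1662/512⌉ = 4 memory blocks.
An optimal packing achieves that bound: [374,98] [368,54] [310,152] [306] → 4 memory blocks.
Excess: 5 − 4 = 1.

1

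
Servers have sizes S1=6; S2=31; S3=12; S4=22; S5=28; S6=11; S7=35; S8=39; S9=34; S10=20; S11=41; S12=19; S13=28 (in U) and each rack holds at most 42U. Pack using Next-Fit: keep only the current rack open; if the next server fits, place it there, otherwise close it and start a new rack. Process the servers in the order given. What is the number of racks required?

rack 1: place S1 (6U), 36U left
rack 1: place S2 (31U), 5U left
rack 2: place S3 (12U), 30U left
rack 2: place S4 (22U), 8U left
rack 3: place S5 (28U), 14U left
rack 3: place S6 (11U), 3U left
rack 4: place S7 (35U), 7U left
rack 5: place S8 (39U), 3U left
rack 6: place S9 (34U), 8U left
rack 7: place S10 (20U), 22U left
rack 8: place S11 (41U), 1U left
rack 9: place S12 (19U), 23U left
rack 10: place S13 (28U), 14U left
Final racks: [6,31] [12,22] [28,11] [35] [39] [34] [20] [41] [19] [28].

10 racks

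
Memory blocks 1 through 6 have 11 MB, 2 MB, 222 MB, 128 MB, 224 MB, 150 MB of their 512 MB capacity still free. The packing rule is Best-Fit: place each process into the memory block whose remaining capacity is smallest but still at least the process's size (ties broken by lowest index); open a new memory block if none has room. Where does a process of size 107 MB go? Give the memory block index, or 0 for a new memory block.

4

Memory blocks with room: memory block 3 (222 MB), memory block 4 (128 MB), memory block 5 (224 MB), memory block 6 (150 MB).
Tightest fit is memory block 4 with 128 MB free.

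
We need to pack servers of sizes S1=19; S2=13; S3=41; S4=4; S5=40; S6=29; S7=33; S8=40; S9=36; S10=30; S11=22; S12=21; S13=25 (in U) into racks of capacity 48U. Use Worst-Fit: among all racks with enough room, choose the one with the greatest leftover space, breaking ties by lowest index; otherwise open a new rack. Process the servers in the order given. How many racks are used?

10 racks

Put S1 (19U) in rack 1; 29U remain.
Put S2 (13U) in rack 1; 16U remain.
Put S3 (41U) in rack 2; 7U remain.
Put S4 (4U) in rack 1; 12U remain.
Put S5 (40U) in rack 3; 8U remain.
Put S6 (29U) in rack 4; 19U remain.
Put S7 (33U) in rack 5; 15U remain.
Put S8 (40U) in rack 6; 8U remain.
Put S9 (36U) in rack 7; 12U remain.
Put S10 (30U) in rack 8; 18U remain.
Put S11 (22U) in rack 9; 26U remain.
Put S12 (21U) in rack 9; 5U remain.
Put S13 (25U) in rack 10; 23U remain.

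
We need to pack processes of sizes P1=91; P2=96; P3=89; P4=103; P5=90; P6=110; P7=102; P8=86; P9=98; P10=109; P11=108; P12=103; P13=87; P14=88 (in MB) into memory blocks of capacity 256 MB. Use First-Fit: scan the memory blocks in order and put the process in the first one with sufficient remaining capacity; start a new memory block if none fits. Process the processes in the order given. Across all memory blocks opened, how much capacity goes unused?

P1 (91 MB) → memory block 1 (remaining 165 MB)
P2 (96 MB) → memory block 1 (remaining 69 MB)
P3 (89 MB) → memory block 2 (remaining 167 MB)
P4 (103 MB) → memory block 2 (remaining 64 MB)
P5 (90 MB) → memory block 3 (remaining 166 MB)
P6 (110 MB) → memory block 3 (remaining 56 MB)
P7 (102 MB) → memory block 4 (remaining 154 MB)
P8 (86 MB) → memory block 4 (remaining 68 MB)
P9 (98 MB) → memory block 5 (remaining 158 MB)
P10 (109 MB) → memory block 5 (remaining 49 MB)
P11 (108 MB) → memory block 6 (remaining 148 MB)
P12 (103 MB) → memory block 6 (remaining 45 MB)
P13 (87 MB) → memory block 7 (remaining 169 MB)
P14 (88 MB) → memory block 7 (remaining 81 MB)
7 memory blocks × 256 MB = 1792 MB; used 1360 MB; unused 432 MB.

432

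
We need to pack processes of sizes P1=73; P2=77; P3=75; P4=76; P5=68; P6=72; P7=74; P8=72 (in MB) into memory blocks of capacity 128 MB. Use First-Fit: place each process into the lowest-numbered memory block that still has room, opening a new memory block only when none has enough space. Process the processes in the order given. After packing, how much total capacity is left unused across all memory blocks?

437

P1 (73 MB) → memory block 1 (remaining 55 MB)
P2 (77 MB) → memory block 2 (remaining 51 MB)
P3 (75 MB) → memory block 3 (remaining 53 MB)
P4 (76 MB) → memory block 4 (remaining 52 MB)
P5 (68 MB) → memory block 5 (remaining 60 MB)
P6 (72 MB) → memory block 6 (remaining 56 MB)
P7 (74 MB) → memory block 7 (remaining 54 MB)
P8 (72 MB) → memory block 8 (remaining 56 MB)
8 memory blocks × 128 MB = 1024 MB; used 587 MB; unused 437 MB.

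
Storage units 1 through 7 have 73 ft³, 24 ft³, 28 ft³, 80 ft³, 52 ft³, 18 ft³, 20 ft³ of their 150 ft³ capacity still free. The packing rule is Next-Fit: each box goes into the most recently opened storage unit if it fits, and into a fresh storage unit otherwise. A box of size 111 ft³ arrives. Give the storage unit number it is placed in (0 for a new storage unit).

Next-Fit only looks at storage unit 7, which has 20 ft³ free.
111 ft³ does not fit, so a new storage unit is opened.

0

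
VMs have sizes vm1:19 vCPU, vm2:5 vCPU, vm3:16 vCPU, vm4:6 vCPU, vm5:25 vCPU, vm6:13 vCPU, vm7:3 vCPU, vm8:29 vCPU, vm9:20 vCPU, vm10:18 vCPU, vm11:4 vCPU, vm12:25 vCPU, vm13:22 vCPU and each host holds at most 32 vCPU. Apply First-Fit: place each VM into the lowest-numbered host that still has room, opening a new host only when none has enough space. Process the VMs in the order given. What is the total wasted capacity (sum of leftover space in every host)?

host 1: place vm1 (19 vCPU), 13 vCPU left
host 1: place vm2 (5 vCPU), 8 vCPU left
host 2: place vm3 (16 vCPU), 16 vCPU left
host 1: place vm4 (6 vCPU), 2 vCPU left
host 3: place vm5 (25 vCPU), 7 vCPU left
host 2: place vm6 (13 vCPU), 3 vCPU left
host 2: place vm7 (3 vCPU), 0 vCPU left
host 4: place vm8 (29 vCPU), 3 vCPU left
host 5: place vm9 (20 vCPU), 12 vCPU left
host 6: place vm10 (18 vCPU), 14 vCPU left
host 3: place vm11 (4 vCPU), 3 vCPU left
host 7: place vm12 (25 vCPU), 7 vCPU left
host 8: place vm13 (22 vCPU), 10 vCPU left
8 hosts × 32 vCPU = 256 vCPU; used 205 vCPU; unused 51 vCPU.

51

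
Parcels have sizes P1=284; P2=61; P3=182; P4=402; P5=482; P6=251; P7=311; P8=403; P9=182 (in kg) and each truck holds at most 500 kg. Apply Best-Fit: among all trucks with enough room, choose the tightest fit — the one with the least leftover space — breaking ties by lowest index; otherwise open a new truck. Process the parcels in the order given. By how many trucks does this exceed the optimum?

0

Best-Fit: [284,61] [182,251] [402] [482] [311,182] [403] → 6 trucks.
Total size 2558 kg; any packing needs at least ⌈2558/500⌉ = 6 trucks.
So 6 is already optimal.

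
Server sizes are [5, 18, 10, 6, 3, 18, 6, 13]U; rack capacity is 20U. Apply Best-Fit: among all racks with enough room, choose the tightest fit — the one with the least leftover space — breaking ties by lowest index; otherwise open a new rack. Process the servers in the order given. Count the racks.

5

rack 1: place 5U, 15U left
rack 2: place 18U, 2U left
rack 1: place 10U, 5U left
rack 3: place 6U, 14U left
rack 1: place 3U, 2U left
rack 4: place 18U, 2U left
rack 3: place 6U, 8U left
rack 5: place 13U, 7U left
Final racks: [5,10,3] [18] [6,6] [18] [13].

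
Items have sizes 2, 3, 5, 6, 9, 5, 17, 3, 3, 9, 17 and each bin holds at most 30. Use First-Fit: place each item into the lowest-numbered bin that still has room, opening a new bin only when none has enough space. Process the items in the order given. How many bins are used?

3 bins

bin 1: place 2, 28 left
bin 1: place 3, 25 left
bin 1: place 5, 20 left
bin 1: place 6, 14 left
bin 1: place 9, 5 left
bin 1: place 5, 0 left
bin 2: place 17, 13 left
bin 2: place 3, 10 left
bin 2: place 3, 7 left
bin 3: place 9, 21 left
bin 3: place 17, 4 left
Final bins: [2,3,5,6,9,5] [17,3,3] [9,17].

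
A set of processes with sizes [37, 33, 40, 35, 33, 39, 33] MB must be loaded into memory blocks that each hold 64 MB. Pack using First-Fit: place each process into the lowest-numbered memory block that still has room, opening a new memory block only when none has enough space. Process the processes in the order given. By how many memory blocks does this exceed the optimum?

0

First-Fit: [37] [33] [40] [35] [33] [39] [33] → 7 memory blocks.
7 processes exceed 32 MB (half the capacity), and no two of those can share a memory block, so at least 7 memory blocks are needed.
So 7 is already optimal.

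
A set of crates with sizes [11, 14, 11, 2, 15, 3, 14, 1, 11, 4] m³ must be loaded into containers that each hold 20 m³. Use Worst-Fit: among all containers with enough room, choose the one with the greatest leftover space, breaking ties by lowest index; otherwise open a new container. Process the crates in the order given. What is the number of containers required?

6

Put 11 m³ in container 1; 9 m³ remain.
Put 14 m³ in container 2; 6 m³ remain.
Put 11 m³ in container 3; 9 m³ remain.
Put 2 m³ in container 1; 7 m³ remain.
Put 15 m³ in container 4; 5 m³ remain.
Put 3 m³ in container 3; 6 m³ remain.
Put 14 m³ in container 5; 6 m³ remain.
Put 1 m³ in container 1; 6 m³ remain.
Put 11 m³ in container 6; 9 m³ remain.
Put 4 m³ in container 6; 5 m³ remain.
Final containers: [11,2,1] [14] [11,3] [15] [14] [11,4].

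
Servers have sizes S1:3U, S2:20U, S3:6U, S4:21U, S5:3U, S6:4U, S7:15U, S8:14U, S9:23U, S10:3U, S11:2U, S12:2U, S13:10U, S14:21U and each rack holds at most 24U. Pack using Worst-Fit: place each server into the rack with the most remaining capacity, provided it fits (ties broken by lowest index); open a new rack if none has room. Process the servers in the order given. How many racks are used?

S1 (3U) → rack 1 (remaining 21U)
S2 (20U) → rack 1 (remaining 1U)
S3 (6U) → rack 2 (remaining 18U)
S4 (21U) → rack 3 (remaining 3U)
S5 (3U) → rack 2 (remaining 15U)
S6 (4U) → rack 2 (remaining 11U)
S7 (15U) → rack 4 (remaining 9U)
S8 (14U) → rack 5 (remaining 10U)
S9 (23U) → rack 6 (remaining 1U)
S10 (3U) → rack 2 (remaining 8U)
S11 (2U) → rack 5 (remaining 8U)
S12 (2U) → rack 4 (remaining 7U)
S13 (10U) → rack 7 (remaining 14U)
S14 (21U) → rack 8 (remaining 3U)
Final racks: [3,20] [6,3,4,3] [21] [15,2] [14,2] [23] [10] [21].

8 racks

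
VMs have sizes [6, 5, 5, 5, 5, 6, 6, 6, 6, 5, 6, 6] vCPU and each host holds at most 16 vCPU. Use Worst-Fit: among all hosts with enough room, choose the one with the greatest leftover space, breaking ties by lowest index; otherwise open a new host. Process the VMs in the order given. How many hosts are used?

6 vCPU → host 1 (remaining 10 vCPU)
5 vCPU → host 1 (remaining 5 vCPU)
5 vCPU → host 1 (remaining 0 vCPU)
5 vCPU → host 2 (remaining 11 vCPU)
5 vCPU → host 2 (remaining 6 vCPU)
6 vCPU → host 2 (remaining 0 vCPU)
6 vCPU → host 3 (remaining 10 vCPU)
6 vCPU → host 3 (remaining 4 vCPU)
6 vCPU → host 4 (remaining 10 vCPU)
5 vCPU → host 4 (remaining 5 vCPU)
6 vCPU → host 5 (remaining 10 vCPU)
6 vCPU → host 5 (remaining 4 vCPU)
Final hosts: [6,5,5] [5,5,6] [6,6] [6,5] [6,6].

5 hosts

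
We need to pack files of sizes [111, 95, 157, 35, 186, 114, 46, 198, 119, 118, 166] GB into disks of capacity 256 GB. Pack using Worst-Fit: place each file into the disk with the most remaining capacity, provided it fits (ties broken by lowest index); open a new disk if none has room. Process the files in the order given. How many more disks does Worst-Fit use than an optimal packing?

Worst-Fit: [111,95] [157,35] [186] [114,46] [198] [119,118] [166] → 7 disks.
Total size 1345 GB; any packing needs at least ⌈1345/256⌉ = 6 disks.
An optimal packing achieves that bound: [198,46] [186,35] [166] [157,95] [119,118] [114,111] → 6 disks.
Excess: 7 − 6 = 1.

1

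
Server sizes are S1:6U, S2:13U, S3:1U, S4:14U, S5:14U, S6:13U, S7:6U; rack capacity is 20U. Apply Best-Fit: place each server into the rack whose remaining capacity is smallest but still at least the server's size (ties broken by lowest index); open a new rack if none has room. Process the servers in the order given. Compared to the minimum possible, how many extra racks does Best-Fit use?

Best-Fit: [6,13,1] [14,6] [14] [13] → 4 racks.
Total size 67U; any packing needs at least ⌈67/20⌉ = 4 racks.
So 4 is already optimal.

0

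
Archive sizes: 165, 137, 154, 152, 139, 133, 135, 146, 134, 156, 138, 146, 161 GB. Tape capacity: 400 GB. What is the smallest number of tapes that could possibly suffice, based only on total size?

5

Total size = 165 + 137 + 154 + 152 + 139 + 133 + 135 + 146 + 134 + 156 + 138 + 146 + 161 = 1896 GB.
⌈1896 / 400⌉ = 5.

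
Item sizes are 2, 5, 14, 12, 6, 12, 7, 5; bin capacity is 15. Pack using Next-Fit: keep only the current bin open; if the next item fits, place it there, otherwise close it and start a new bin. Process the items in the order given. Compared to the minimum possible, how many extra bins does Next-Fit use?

1

Next-Fit: [2,5] [14] [12] [6] [12] [7,5] → 6 bins.
Total size 63; any packing needs at least ⌈63/15⌉ = 5 bins.
An optimal packing achieves that bound: [14] [12,2] [12] [7,6] [5,5] → 5 bins.
Excess: 6 − 5 = 1.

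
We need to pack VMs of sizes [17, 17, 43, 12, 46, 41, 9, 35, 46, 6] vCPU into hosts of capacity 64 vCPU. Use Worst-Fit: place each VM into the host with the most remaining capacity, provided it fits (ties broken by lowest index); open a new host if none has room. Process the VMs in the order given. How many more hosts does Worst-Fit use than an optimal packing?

Worst-Fit: [17,17,12] [43] [46] [41,9] [35,6] [46] → 6 hosts.
Total size 272 vCPU; any packing needs at least ⌈272/64⌉ = 5 hosts.
An optimal packing achieves that bound: [46,17] [46,17] [43,12,9] [41,6] [35] → 5 hosts.
Excess: 6 − 5 = 1.

1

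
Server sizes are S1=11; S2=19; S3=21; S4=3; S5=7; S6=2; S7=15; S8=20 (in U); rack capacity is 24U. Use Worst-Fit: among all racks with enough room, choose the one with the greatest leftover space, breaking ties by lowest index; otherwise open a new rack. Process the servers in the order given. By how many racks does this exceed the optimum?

0

Worst-Fit: [11,3,7] [19,2] [21] [15] [20] → 5 racks.
Total size 98U; any packing needs at least ⌈98/24⌉ = 5 racks.
So 5 is already optimal.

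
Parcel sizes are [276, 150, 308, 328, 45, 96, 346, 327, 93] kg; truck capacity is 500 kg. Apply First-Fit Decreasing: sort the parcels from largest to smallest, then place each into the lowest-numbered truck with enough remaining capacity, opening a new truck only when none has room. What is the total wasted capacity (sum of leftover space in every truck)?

Sorted descending: 346, 328, 327, 308, 276, 150, 96, 93, 45.
346 kg → truck 1 (remaining 154 kg)
328 kg → truck 2 (remaining 172 kg)
327 kg → truck 3 (remaining 173 kg)
308 kg → truck 4 (remaining 192 kg)
276 kg → truck 5 (remaining 224 kg)
150 kg → truck 1 (remaining 4 kg)
96 kg → truck 2 (remaining 76 kg)
93 kg → truck 3 (remaining 80 kg)
45 kg → truck 2 (remaining 31 kg)
5 trucks × 500 kg = 2500 kg; used 1969 kg; unused 531 kg.

531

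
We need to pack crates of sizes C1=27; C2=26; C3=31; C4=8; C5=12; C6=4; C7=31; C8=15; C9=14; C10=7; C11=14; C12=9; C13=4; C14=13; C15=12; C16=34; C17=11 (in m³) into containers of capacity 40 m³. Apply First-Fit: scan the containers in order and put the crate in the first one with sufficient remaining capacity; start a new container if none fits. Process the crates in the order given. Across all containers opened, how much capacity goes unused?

48

Put C1 (27 m³) in container 1; 13 m³ remain.
Put C2 (26 m³) in container 2; 14 m³ remain.
Put C3 (31 m³) in container 3; 9 m³ remain.
Put C4 (8 m³) in container 1; 5 m³ remain.
Put C5 (12 m³) in container 2; 2 m³ remain.
Put C6 (4 m³) in container 1; 1 m³ remain.
Put C7 (31 m³) in container 4; 9 m³ remain.
Put C8 (15 m³) in container 5; 25 m³ remain.
Put C9 (14 m³) in container 5; 11 m³ remain.
Put C10 (7 m³) in container 3; 2 m³ remain.
Put C11 (14 m³) in container 6; 26 m³ remain.
Put C12 (9 m³) in container 4; 0 m³ remain.
Put C13 (4 m³) in container 5; 7 m³ remain.
Put C14 (13 m³) in container 6; 13 m³ remain.
Put C15 (12 m³) in container 6; 1 m³ remain.
Put C16 (34 m³) in container 7; 6 m³ remain.
Put C17 (11 m³) in container 8; 29 m³ remain.
8 containers × 40 m³ = 320 m³; used 272 m³; unused 48 m³.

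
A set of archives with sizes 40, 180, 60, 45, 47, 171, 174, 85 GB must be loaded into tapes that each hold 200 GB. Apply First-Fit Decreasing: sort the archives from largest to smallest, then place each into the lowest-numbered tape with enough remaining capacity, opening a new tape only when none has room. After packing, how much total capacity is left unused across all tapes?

198

Sorted descending: 180, 174, 171, 85, 60, 47, 45, 40.
180 GB → tape 1 (remaining 20 GB)
174 GB → tape 2 (remaining 26 GB)
171 GB → tape 3 (remaining 29 GB)
85 GB → tape 4 (remaining 115 GB)
60 GB → tape 4 (remaining 55 GB)
47 GB → tape 4 (remaining 8 GB)
45 GB → tape 5 (remaining 155 GB)
40 GB → tape 5 (remaining 115 GB)
5 tapes × 200 GB = 1000 GB; used 802 GB; unused 198 GB.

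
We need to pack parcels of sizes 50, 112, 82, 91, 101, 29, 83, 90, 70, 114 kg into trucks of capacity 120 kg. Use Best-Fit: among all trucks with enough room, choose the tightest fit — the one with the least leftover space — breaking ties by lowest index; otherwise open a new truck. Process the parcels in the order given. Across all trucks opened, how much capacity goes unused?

138

50 kg → truck 1 (remaining 70 kg)
112 kg → truck 2 (remaining 8 kg)
82 kg → truck 3 (remaining 38 kg)
91 kg → truck 4 (remaining 29 kg)
101 kg → truck 5 (remaining 19 kg)
29 kg → truck 4 (remaining 0 kg)
83 kg → truck 6 (remaining 37 kg)
90 kg → truck 7 (remaining 30 kg)
70 kg → truck 1 (remaining 0 kg)
114 kg → truck 8 (remaining 6 kg)
8 trucks × 120 kg = 960 kg; used 822 kg; unused 138 kg.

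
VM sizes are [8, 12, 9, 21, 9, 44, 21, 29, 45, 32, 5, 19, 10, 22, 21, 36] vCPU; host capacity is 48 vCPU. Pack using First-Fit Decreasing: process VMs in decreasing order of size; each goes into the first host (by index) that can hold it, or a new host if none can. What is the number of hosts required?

Sorted descending: 45, 44, 36, 32, 29, 22, 21, 21, 21, 19, 12, 10, 9, 9, 8, 5.
Put 45 vCPU in host 1; 3 vCPU remain.
Put 44 vCPU in host 2; 4 vCPU remain.
Put 36 vCPU in host 3; 12 vCPU remain.
Put 32 vCPU in host 4; 16 vCPU remain.
Put 29 vCPU in host 5; 19 vCPU remain.
Put 22 vCPU in host 6; 26 vCPU remain.
Put 21 vCPU in host 6; 5 vCPU remain.
Put 21 vCPU in host 7; 27 vCPU remain.
Put 21 vCPU in host 7; 6 vCPU remain.
Put 19 vCPU in host 5; 0 vCPU remain.
Put 12 vCPU in host 3; 0 vCPU remain.
Put 10 vCPU in host 4; 6 vCPU remain.
Put 9 vCPU in host 8; 39 vCPU remain.
Put 9 vCPU in host 8; 30 vCPU remain.
Put 8 vCPU in host 8; 22 vCPU remain.
Put 5 vCPU in host 4; 1 vCPU remain.

8 hosts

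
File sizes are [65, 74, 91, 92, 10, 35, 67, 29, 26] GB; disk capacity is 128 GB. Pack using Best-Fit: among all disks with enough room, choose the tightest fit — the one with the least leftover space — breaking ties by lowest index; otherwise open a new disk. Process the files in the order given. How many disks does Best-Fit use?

65 GB → disk 1 (remaining 63 GB)
74 GB → disk 2 (remaining 54 GB)
91 GB → disk 3 (remaining 37 GB)
92 GB → disk 4 (remaining 36 GB)
10 GB → disk 4 (remaining 26 GB)
35 GB → disk 3 (remaining 2 GB)
67 GB → disk 5 (remaining 61 GB)
29 GB → disk 2 (remaining 25 GB)
26 GB → disk 4 (remaining 0 GB)
Final disks: [65] [74,29] [91,35] [92,10,26] [67].

5 disks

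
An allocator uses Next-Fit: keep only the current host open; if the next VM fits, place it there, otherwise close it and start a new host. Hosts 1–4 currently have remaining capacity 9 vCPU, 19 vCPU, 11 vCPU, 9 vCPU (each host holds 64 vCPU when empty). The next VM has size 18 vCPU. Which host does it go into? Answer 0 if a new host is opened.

0

Next-Fit only looks at host 4, which has 9 vCPU free.
18 vCPU does not fit, so a new host is opened.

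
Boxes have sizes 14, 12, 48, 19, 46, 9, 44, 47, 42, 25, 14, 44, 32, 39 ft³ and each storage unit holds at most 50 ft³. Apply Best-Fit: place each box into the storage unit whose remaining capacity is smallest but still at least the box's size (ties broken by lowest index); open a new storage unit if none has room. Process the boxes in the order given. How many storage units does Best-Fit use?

10

14 ft³ → storage unit 1 (remaining 36 ft³)
12 ft³ → storage unit 1 (remaining 24 ft³)
48 ft³ → storage unit 2 (remaining 2 ft³)
19 ft³ → storage unit 1 (remaining 5 ft³)
46 ft³ → storage unit 3 (remaining 4 ft³)
9 ft³ → storage unit 4 (remaining 41 ft³)
44 ft³ → storage unit 5 (remaining 6 ft³)
47 ft³ → storage unit 6 (remaining 3 ft³)
42 ft³ → storage unit 7 (remaining 8 ft³)
25 ft³ → storage unit 4 (remaining 16 ft³)
14 ft³ → storage unit 4 (remaining 2 ft³)
44 ft³ → storage unit 8 (remaining 6 ft³)
32 ft³ → storage unit 9 (remaining 18 ft³)
39 ft³ → storage unit 10 (remaining 11 ft³)
Final storage units: [14,12,19] [48] [46] [9,25,14] [44] [47] [42] [44] [32] [39].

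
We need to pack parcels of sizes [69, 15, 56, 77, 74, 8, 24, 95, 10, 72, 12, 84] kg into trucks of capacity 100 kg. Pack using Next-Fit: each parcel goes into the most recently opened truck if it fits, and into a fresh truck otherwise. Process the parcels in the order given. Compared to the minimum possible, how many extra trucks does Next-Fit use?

Next-Fit: [69,15] [56] [77] [74,8] [24] [95] [10,72,12] [84] → 8 trucks.
7 parcels exceed 50 kg (half the capacity), and no two of those can share a truck, so at least 7 trucks are needed.
An optimal packing achieves that bound: [95] [84,15] [77,12,10] [74,24] [72,8] [69] [56] → 7 trucks.
Excess: 8 − 7 = 1.

1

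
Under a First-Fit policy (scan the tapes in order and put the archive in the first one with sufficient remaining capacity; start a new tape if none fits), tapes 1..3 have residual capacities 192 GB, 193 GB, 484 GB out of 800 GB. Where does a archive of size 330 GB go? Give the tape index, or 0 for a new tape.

Tapes with room: tape 3 (484 GB).
The first with room is tape 3.

3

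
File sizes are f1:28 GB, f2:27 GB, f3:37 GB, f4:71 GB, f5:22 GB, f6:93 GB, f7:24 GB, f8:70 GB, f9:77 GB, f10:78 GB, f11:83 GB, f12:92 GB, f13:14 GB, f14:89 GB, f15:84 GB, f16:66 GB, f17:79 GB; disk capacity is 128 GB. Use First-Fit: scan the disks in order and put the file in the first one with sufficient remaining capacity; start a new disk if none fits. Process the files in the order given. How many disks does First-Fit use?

12

Put f1 (28 GB) in disk 1; 100 GB remain.
Put f2 (27 GB) in disk 1; 73 GB remain.
Put f3 (37 GB) in disk 1; 36 GB remain.
Put f4 (71 GB) in disk 2; 57 GB remain.
Put f5 (22 GB) in disk 1; 14 GB remain.
Put f6 (93 GB) in disk 3; 35 GB remain.
Put f7 (24 GB) in disk 2; 33 GB remain.
Put f8 (70 GB) in disk 4; 58 GB remain.
Put f9 (77 GB) in disk 5; 51 GB remain.
Put f10 (78 GB) in disk 6; 50 GB remain.
Put f11 (83 GB) in disk 7; 45 GB remain.
Put f12 (92 GB) in disk 8; 36 GB remain.
Put f13 (14 GB) in disk 1; 0 GB remain.
Put f14 (89 GB) in disk 9; 39 GB remain.
Put f15 (84 GB) in disk 10; 44 GB remain.
Put f16 (66 GB) in disk 11; 62 GB remain.
Put f17 (79 GB) in disk 12; 49 GB remain.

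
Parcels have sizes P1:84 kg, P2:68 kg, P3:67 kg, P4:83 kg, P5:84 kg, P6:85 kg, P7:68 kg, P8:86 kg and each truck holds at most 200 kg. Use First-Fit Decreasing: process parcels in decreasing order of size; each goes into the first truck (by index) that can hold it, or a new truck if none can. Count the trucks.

Sorted descending: 86, 85, 84, 84, 83, 68, 68, 67.
86 kg → truck 1 (remaining 114 kg)
85 kg → truck 1 (remaining 29 kg)
84 kg → truck 2 (remaining 116 kg)
84 kg → truck 2 (remaining 32 kg)
83 kg → truck 3 (remaining 117 kg)
68 kg → truck 3 (remaining 49 kg)
68 kg → truck 4 (remaining 132 kg)
67 kg → truck 4 (remaining 65 kg)
Final trucks: [86,85] [84,84] [83,68] [68,67].

4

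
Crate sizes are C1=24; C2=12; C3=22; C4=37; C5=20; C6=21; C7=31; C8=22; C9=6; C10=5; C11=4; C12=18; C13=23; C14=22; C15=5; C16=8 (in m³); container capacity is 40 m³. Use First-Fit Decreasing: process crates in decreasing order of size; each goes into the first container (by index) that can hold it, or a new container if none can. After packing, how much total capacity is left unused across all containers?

Sorted descending: 37, 31, 24, 23, 22, 22, 22, 21, 20, 18, 12, 8, 6, 5, 5, 4.
Put 37 m³ in container 1; 3 m³ remain.
Put 31 m³ in container 2; 9 m³ remain.
Put 24 m³ in container 3; 16 m³ remain.
Put 23 m³ in container 4; 17 m³ remain.
Put 22 m³ in container 5; 18 m³ remain.
Put 22 m³ in container 6; 18 m³ remain.
Put 22 m³ in container 7; 18 m³ remain.
Put 21 m³ in container 8; 19 m³ remain.
Put 20 m³ in container 9; 20 m³ remain.
Put 18 m³ in container 5; 0 m³ remain.
Put 12 m³ in container 3; 4 m³ remain.
Put 8 m³ in container 2; 1 m³ remain.
Put 6 m³ in container 4; 11 m³ remain.
Put 5 m³ in container 4; 6 m³ remain.
Put 5 m³ in container 4; 1 m³ remain.
Put 4 m³ in container 3; 0 m³ remain.
9 containers × 40 m³ = 360 m³; used 280 m³; unused 80 m³.

80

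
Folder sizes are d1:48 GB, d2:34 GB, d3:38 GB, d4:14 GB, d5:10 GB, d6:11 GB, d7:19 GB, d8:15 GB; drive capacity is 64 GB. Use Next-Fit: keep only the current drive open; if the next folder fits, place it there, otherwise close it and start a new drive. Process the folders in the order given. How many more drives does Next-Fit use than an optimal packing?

Next-Fit: [48] [34] [38,14,10] [11,19,15] → 4 drives.
Total size 189 GB; any packing needs at least ⌈189/64⌉ = 3 drives.
An optimal packing achieves that bound: [48,15] [38,14,11] [34,19,10] → 3 drives.
Excess: 4 − 3 = 1.

1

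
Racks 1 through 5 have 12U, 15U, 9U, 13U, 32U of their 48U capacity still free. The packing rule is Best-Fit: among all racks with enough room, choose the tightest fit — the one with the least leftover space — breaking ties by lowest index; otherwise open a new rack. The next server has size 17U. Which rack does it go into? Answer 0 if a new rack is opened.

5

Racks with room: rack 5 (32U).
Tightest fit is rack 5 with 32U free.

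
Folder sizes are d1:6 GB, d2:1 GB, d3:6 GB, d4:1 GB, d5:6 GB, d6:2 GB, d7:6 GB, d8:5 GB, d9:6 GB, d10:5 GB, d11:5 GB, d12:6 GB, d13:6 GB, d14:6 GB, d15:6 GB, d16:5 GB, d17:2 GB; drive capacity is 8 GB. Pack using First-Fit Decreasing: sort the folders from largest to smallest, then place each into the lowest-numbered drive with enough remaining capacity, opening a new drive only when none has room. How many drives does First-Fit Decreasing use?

Sorted descending: 6, 6, 6, 6, 6, 6, 6, 6, 6, 5, 5, 5, 5, 2, 2, 1, 1.
drive 1: place 6 GB, 2 GB left
drive 2: place 6 GB, 2 GB left
drive 3: place 6 GB, 2 GB left
drive 4: place 6 GB, 2 GB left
drive 5: place 6 GB, 2 GB left
drive 6: place 6 GB, 2 GB left
drive 7: place 6 GB, 2 GB left
drive 8: place 6 GB, 2 GB left
drive 9: place 6 GB, 2 GB left
drive 10: place 5 GB, 3 GB left
drive 11: place 5 GB, 3 GB left
drive 12: place 5 GB, 3 GB left
drive 13: place 5 GB, 3 GB left
drive 1: place 2 GB, 0 GB left
drive 2: place 2 GB, 0 GB left
drive 3: place 1 GB, 1 GB left
drive 3: place 1 GB, 0 GB left
Final drives: [6,2] [6,2] [6,1,1] [6] [6] [6] [6] [6] [6] [5] [5] [5] [5].

13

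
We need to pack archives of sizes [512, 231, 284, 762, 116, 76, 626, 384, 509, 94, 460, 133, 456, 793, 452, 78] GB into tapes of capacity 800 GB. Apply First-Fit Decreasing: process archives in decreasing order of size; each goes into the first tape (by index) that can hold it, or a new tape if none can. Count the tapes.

9

Sorted descending: 793, 762, 626, 512, 509, 460, 456, 452, 384, 284, 231, 133, 116, 94, 78, 76.
Put 793 GB in tape 1; 7 GB remain.
Put 762 GB in tape 2; 38 GB remain.
Put 626 GB in tape 3; 174 GB remain.
Put 512 GB in tape 4; 288 GB remain.
Put 509 GB in tape 5; 291 GB remain.
Put 460 GB in tape 6; 340 GB remain.
Put 456 GB in tape 7; 344 GB remain.
Put 452 GB in tape 8; 348 GB remain.
Put 384 GB in tape 9; 416 GB remain.
Put 284 GB in tape 4; 4 GB remain.
Put 231 GB in tape 5; 60 GB remain.
Put 133 GB in tape 3; 41 GB remain.
Put 116 GB in tape 6; 224 GB remain.
Put 94 GB in tape 6; 130 GB remain.
Put 78 GB in tape 6; 52 GB remain.
Put 76 GB in tape 7; 268 GB remain.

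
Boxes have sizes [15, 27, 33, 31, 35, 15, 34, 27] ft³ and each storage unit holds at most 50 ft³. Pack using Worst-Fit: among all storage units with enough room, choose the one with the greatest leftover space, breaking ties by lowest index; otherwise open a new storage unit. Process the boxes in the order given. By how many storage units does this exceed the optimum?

0

Worst-Fit: [15,27] [33] [31,15] [35] [34] [27] → 6 storage units.
6 boxes exceed 25 ft³ (half the capacity), and no two of those can share a storage unit, so at least 6 storage units are needed.
So 6 is already optimal.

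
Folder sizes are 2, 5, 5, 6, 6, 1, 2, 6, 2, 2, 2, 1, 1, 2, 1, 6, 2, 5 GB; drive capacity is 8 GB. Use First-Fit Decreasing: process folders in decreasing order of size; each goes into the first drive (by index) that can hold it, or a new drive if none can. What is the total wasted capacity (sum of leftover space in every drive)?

Sorted descending: 6, 6, 6, 6, 5, 5, 5, 2, 2, 2, 2, 2, 2, 2, 1, 1, 1, 1.
6 GB → drive 1 (remaining 2 GB)
6 GB → drive 2 (remaining 2 GB)
6 GB → drive 3 (remaining 2 GB)
6 GB → drive 4 (remaining 2 GB)
5 GB → drive 5 (remaining 3 GB)
5 GB → drive 6 (remaining 3 GB)
5 GB → drive 7 (remaining 3 GB)
2 GB → drive 1 (remaining 0 GB)
2 GB → drive 2 (remaining 0 GB)
2 GB → drive 3 (remaining 0 GB)
2 GB → drive 4 (remaining 0 GB)
2 GB → drive 5 (remaining 1 GB)
2 GB → drive 6 (remaining 1 GB)
2 GB → drive 7 (remaining 1 GB)
1 GB → drive 5 (remaining 0 GB)
1 GB → drive 6 (remaining 0 GB)
1 GB → drive 7 (remaining 0 GB)
1 GB → drive 8 (remaining 7 GB)
8 drives × 8 GB = 64 GB; used 57 GB; unused 7 GB.

7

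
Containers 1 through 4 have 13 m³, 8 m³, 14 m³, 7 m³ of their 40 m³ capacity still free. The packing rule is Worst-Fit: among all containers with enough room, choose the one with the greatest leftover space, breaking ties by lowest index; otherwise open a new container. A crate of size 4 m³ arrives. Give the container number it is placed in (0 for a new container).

3

Containers with room: container 1 (13 m³), container 2 (8 m³), container 3 (14 m³), container 4 (7 m³).
Most room is container 3 with 14 m³ free.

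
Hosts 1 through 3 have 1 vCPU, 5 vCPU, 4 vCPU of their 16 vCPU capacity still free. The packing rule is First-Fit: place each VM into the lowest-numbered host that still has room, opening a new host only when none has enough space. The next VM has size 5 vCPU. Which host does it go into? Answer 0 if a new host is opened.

2

Hosts with room: host 2 (5 vCPU).
The first with room is host 2.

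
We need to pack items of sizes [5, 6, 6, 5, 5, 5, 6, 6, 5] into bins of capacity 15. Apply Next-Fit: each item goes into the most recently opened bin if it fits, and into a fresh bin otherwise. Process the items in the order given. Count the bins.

5 bins

bin 1: place 5, 10 left
bin 1: place 6, 4 left
bin 2: place 6, 9 left
bin 2: place 5, 4 left
bin 3: place 5, 10 left
bin 3: place 5, 5 left
bin 4: place 6, 9 left
bin 4: place 6, 3 left
bin 5: place 5, 10 left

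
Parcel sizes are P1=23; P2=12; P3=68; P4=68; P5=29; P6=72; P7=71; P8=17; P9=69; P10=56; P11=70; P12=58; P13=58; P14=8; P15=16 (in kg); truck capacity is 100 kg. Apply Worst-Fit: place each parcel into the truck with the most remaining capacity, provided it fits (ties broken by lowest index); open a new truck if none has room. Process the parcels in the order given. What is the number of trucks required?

10

Put P1 (23 kg) in truck 1; 77 kg remain.
Put P2 (12 kg) in truck 1; 65 kg remain.
Put P3 (68 kg) in truck 2; 32 kg remain.
Put P4 (68 kg) in truck 3; 32 kg remain.
Put P5 (29 kg) in truck 1; 36 kg remain.
Put P6 (72 kg) in truck 4; 28 kg remain.
Put P7 (71 kg) in truck 5; 29 kg remain.
Put P8 (17 kg) in truck 1; 19 kg remain.
Put P9 (69 kg) in truck 6; 31 kg remain.
Put P10 (56 kg) in truck 7; 44 kg remain.
Put P11 (70 kg) in truck 8; 30 kg remain.
Put P12 (58 kg) in truck 9; 42 kg remain.
Put P13 (58 kg) in truck 10; 42 kg remain.
Put P14 (8 kg) in truck 7; 36 kg remain.
Put P15 (16 kg) in truck 9; 26 kg remain.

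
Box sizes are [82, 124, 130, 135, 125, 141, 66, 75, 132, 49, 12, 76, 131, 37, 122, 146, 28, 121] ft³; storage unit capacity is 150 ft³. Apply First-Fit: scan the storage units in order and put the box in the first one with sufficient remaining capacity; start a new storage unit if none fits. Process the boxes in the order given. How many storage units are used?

13 storage units

82 ft³ → storage unit 1 (remaining 68 ft³)
124 ft³ → storage unit 2 (remaining 26 ft³)
130 ft³ → storage unit 3 (remaining 20 ft³)
135 ft³ → storage unit 4 (remaining 15 ft³)
125 ft³ → storage unit 5 (remaining 25 ft³)
141 ft³ → storage unit 6 (remaining 9 ft³)
66 ft³ → storage unit 1 (remaining 2 ft³)
75 ft³ → storage unit 7 (remaining 75 ft³)
132 ft³ → storage unit 8 (remaining 18 ft³)
49 ft³ → storage unit 7 (remaining 26 ft³)
12 ft³ → storage unit 2 (remaining 14 ft³)
76 ft³ → storage unit 9 (remaining 74 ft³)
131 ft³ → storage unit 10 (remaining 19 ft³)
37 ft³ → storage unit 9 (remaining 37 ft³)
122 ft³ → storage unit 11 (remaining 28 ft³)
146 ft³ → storage unit 12 (remaining 4 ft³)
28 ft³ → storage unit 9 (remaining 9 ft³)
121 ft³ → storage unit 13 (remaining 29 ft³)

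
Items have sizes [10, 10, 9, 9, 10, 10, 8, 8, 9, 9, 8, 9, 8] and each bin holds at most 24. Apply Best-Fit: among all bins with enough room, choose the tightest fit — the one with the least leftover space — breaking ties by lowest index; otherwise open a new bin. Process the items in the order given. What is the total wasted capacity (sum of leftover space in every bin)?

Put 10 in bin 1; 14 remain.
Put 10 in bin 1; 4 remain.
Put 9 in bin 2; 15 remain.
Put 9 in bin 2; 6 remain.
Put 10 in bin 3; 14 remain.
Put 10 in bin 3; 4 remain.
Put 8 in bin 4; 16 remain.
Put 8 in bin 4; 8 remain.
Put 9 in bin 5; 15 remain.
Put 9 in bin 5; 6 remain.
Put 8 in bin 4; 0 remain.
Put 9 in bin 6; 15 remain.
Put 8 in bin 6; 7 remain.
6 bins × 24 = 144; used 117; unused 27.

27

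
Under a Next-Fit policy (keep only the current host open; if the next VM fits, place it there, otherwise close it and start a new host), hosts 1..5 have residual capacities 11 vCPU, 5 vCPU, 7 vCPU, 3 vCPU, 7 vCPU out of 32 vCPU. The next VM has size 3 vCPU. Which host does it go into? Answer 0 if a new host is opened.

5

Next-Fit only looks at host 5, which has 7 vCPU free.
3 vCPU fits there.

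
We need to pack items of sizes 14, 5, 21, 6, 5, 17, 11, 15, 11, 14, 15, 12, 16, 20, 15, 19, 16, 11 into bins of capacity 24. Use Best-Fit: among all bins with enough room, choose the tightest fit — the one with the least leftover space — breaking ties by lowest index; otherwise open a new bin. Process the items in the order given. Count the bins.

Put 14 in bin 1; 10 remain.
Put 5 in bin 1; 5 remain.
Put 21 in bin 2; 3 remain.
Put 6 in bin 3; 18 remain.
Put 5 in bin 1; 0 remain.
Put 17 in bin 3; 1 remain.
Put 11 in bin 4; 13 remain.
Put 15 in bin 5; 9 remain.
Put 11 in bin 4; 2 remain.
Put 14 in bin 6; 10 remain.
Put 15 in bin 7; 9 remain.
Put 12 in bin 8; 12 remain.
Put 16 in bin 9; 8 remain.
Put 20 in bin 10; 4 remain.
Put 15 in bin 11; 9 remain.
Put 19 in bin 12; 5 remain.
Put 16 in bin 13; 8 remain.
Put 11 in bin 8; 1 remain.

13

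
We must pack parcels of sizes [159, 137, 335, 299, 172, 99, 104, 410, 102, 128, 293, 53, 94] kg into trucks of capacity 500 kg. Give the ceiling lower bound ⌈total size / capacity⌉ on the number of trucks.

5 trucks

Total size = 159 + 137 + 335 + 299 + 172 + 99 + 104 + 410 + 102 + 128 + 293 + 53 + 94 = 2385 kg.
⌈2385 / 500⌉ = 5.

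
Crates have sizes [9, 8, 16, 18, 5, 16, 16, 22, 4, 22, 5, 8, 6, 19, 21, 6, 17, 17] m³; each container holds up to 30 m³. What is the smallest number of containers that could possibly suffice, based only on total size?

Total size = 9 + 8 + 16 + 18 + 5 + 16 + 16 + 22 + 4 + 22 + 5 + 8 + 6 + 19 + 21 + 6 + 17 + 17 = 235 m³.
⌈235 / 30⌉ = 8.

8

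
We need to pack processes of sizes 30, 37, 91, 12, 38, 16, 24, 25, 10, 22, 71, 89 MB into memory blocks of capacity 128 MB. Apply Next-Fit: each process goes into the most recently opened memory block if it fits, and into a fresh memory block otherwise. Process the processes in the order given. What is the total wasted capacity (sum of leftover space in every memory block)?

175

30 MB → memory block 1 (remaining 98 MB)
37 MB → memory block 1 (remaining 61 MB)
91 MB → memory block 2 (remaining 37 MB)
12 MB → memory block 2 (remaining 25 MB)
38 MB → memory block 3 (remaining 90 MB)
16 MB → memory block 3 (remaining 74 MB)
24 MB → memory block 3 (remaining 50 MB)
25 MB → memory block 3 (remaining 25 MB)
10 MB → memory block 3 (remaining 15 MB)
22 MB → memory block 4 (remaining 106 MB)
71 MB → memory block 4 (remaining 35 MB)
89 MB → memory block 5 (remaining 39 MB)
5 memory blocks × 128 MB = 640 MB; used 465 MB; unused 175 MB.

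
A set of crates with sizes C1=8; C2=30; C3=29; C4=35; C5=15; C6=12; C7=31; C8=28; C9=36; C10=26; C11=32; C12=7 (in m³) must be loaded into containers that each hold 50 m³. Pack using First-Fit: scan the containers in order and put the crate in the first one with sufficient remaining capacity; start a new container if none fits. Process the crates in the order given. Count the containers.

8

Put C1 (8 m³) in container 1; 42 m³ remain.
Put C2 (30 m³) in container 1; 12 m³ remain.
Put C3 (29 m³) in container 2; 21 m³ remain.
Put C4 (35 m³) in container 3; 15 m³ remain.
Put C5 (15 m³) in container 2; 6 m³ remain.
Put C6 (12 m³) in container 1; 0 m³ remain.
Put C7 (31 m³) in container 4; 19 m³ remain.
Put C8 (28 m³) in container 5; 22 m³ remain.
Put C9 (36 m³) in container 6; 14 m³ remain.
Put C10 (26 m³) in container 7; 24 m³ remain.
Put C11 (32 m³) in container 8; 18 m³ remain.
Put C12 (7 m³) in container 3; 8 m³ remain.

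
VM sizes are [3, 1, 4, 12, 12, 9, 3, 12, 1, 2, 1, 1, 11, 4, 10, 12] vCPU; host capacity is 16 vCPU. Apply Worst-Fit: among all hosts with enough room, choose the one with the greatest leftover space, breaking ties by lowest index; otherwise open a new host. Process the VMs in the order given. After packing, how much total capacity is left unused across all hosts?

30

host 1: place 3 vCPU, 13 vCPU left
host 1: place 1 vCPU, 12 vCPU left
host 1: place 4 vCPU, 8 vCPU left
host 2: place 12 vCPU, 4 vCPU left
host 3: place 12 vCPU, 4 vCPU left
host 4: place 9 vCPU, 7 vCPU left
host 1: place 3 vCPU, 5 vCPU left
host 5: place 12 vCPU, 4 vCPU left
host 4: place 1 vCPU, 6 vCPU left
host 4: place 2 vCPU, 4 vCPU left
host 1: place 1 vCPU, 4 vCPU left
host 1: place 1 vCPU, 3 vCPU left
host 6: place 11 vCPU, 5 vCPU left
host 6: place 4 vCPU, 1 vCPU left
host 7: place 10 vCPU, 6 vCPU left
host 8: place 12 vCPU, 4 vCPU left
8 hosts × 16 vCPU = 128 vCPU; used 98 vCPU; unused 30 vCPU.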